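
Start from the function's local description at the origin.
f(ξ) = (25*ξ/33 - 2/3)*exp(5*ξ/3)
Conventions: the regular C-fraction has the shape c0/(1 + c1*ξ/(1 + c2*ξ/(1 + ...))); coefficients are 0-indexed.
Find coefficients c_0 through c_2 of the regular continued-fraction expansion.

The regular C-fraction coefficients are [-2/3, -35/66, 685/462].

Taylor coefficients (expand at 0): a_0 = -2/3, a_1 = -35/99, a_2 = 100/297.
c0 = a_0 = -2/3. Peel one level at a time: if S = 1 + c*ξ/S' with S'(0) = 1, then c is the ξ-coefficient of S and S' = c*ξ/(S - 1).
S_1 = c0/f = 1 + (-35/66)*ξ + (3425/4356)*ξ^2 + ...; c1 = -35/66.
S_2 = c1*ξ/(S_1 - 1) = 1 + (685/462)*ξ + ...; c2 = 685/462.


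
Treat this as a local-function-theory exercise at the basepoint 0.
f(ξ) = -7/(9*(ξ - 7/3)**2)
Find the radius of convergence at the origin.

The radius of convergence is 7/3.

Denominator factor (ξ - 7/3)^2: pole of order 2 at 7/3, modulus 7/3.
The radius of convergence is the smallest modulus among the singular points: 7/3.


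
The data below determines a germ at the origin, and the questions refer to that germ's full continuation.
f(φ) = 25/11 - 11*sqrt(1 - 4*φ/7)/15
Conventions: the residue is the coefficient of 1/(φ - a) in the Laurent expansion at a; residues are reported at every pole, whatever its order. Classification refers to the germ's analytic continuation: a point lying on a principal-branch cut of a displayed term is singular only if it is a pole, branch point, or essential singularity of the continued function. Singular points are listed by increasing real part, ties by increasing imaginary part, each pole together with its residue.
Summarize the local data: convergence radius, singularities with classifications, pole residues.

Branch term (-11/15)*sqrt(1 - φ/(7/4)): its argument vanishes at φ = 7/4, a square-root branch point, modulus 7/4.
The radius of convergence is the smallest modulus among the singular points: 7/4.

Radius of convergence at 0: 7/4.
At 7/4: an algebraic (square-root) branch point.


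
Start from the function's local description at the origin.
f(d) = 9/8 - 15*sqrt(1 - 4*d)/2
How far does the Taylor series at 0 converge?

The radius of convergence is 1/4.

Branch term (-15/2)*sqrt(1 - d/(1/4)): its argument vanishes at d = 1/4, a square-root branch point, modulus 1/4.
The radius of convergence is the smallest modulus among the singular points: 1/4.


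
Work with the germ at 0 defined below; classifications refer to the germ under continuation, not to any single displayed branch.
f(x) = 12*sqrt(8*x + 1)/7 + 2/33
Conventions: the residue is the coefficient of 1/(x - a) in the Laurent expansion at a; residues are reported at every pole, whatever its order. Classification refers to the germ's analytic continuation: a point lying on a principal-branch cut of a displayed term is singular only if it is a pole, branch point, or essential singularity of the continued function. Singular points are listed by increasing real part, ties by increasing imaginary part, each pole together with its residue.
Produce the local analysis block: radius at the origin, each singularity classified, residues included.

Branch term (12/7)*sqrt(1 - x/(-1/8)): its argument vanishes at x = -1/8, a square-root branch point, modulus 1/8.
The radius of convergence is the smallest modulus among the singular points: 1/8.

Radius of convergence at 0: 1/8.
At -1/8: an algebraic (square-root) branch point.


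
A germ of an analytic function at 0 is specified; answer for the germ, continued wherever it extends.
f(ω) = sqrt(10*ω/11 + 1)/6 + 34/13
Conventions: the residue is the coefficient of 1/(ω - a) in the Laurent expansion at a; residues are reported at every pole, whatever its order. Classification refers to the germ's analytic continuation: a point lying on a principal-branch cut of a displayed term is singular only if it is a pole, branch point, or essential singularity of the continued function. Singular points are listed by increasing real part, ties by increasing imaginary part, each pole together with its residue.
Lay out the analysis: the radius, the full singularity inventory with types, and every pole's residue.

Branch term (1/6)*sqrt(1 - ω/(-11/10)): its argument vanishes at ω = -11/10, a square-root branch point, modulus 11/10.
The radius of convergence is the smallest modulus among the singular points: 11/10.

Radius of convergence at 0: 11/10.
At -11/10: an algebraic (square-root) branch point.


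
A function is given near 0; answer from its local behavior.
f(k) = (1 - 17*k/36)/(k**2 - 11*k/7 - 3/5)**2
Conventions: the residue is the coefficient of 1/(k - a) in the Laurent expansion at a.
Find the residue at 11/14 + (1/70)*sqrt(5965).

The residue is -(77665/51236964)*sqrt(5965).

The factor k**2 - 11*k/7 - 3/5 splits as (k - a)(k - a') with a = 11/14 + (1/70)*sqrt(5965), a' = 11/14 - (1/70)*sqrt(5965). At the order-2 pole a set g(k) = (k - a)^2*f(k) = [1 - 17*k/36] / (k - a')^2.
Order-2 pole: residue = g'(a); g'(11/14 + (1/70)*sqrt(5965)) = -(77665/51236964)*sqrt(5965), so the residue is -(77665/51236964)*sqrt(5965).


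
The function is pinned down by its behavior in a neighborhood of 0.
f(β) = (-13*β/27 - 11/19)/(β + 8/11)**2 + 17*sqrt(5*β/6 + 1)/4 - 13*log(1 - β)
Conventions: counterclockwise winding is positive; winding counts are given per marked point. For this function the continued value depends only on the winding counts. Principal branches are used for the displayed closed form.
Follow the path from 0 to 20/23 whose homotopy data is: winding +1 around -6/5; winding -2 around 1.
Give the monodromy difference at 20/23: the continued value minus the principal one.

Continued minus principal equals (-(17/138)*sqrt(8211)) + ((52)*pi)*i.

The rational part is single-valued and drops out of the difference; each branch term changes only by its own monodromy.
(17/4)*sqrt(1 - β/(-6/5)): winding +1 is odd, the square root flips sign, contributing -2*(17/4)*sqrt(1 - (20/23)/(-6/5)) = -2*(17/4)*sqrt(119/69) = -(17/138)*sqrt(8211).
(-13)*log(1 - β/(1)): each positive loop around 1 adds 2*pi*i to the log, so winding -2 contributes (-13)*(-2)*2*pi*i = (52)*pi*i.
Summing the contributions at β = 20/23 gives (-(17/138)*sqrt(8211)) + ((52)*pi)*i.


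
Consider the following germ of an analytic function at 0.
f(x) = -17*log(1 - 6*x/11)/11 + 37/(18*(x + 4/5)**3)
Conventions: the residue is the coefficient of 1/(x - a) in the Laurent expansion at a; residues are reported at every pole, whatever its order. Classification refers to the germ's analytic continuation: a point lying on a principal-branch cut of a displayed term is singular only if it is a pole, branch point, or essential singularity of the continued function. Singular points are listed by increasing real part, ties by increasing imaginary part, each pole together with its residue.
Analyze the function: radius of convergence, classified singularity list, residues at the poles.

Denominator factor (x + 4/5)^3: pole of order 3 at -4/5, modulus 4/5.
Branch term (-17/11)*log(1 - x/(11/6)): its argument vanishes at x = 11/6, a logarithmic branch point, modulus 11/6.
The radius of convergence is the smallest modulus among the singular points: 4/5.
The branch term is analytic at -4/5 and contributes nothing to the residue; only the rational part matters.
At the order-3 pole -4/5 set g(x) = (x - (-4/5))^3*(rational part) = 37/18.
Order-3 pole: residue = g''(a)/2; g''(-4/5) = 0, so the residue is 0.
List the singular points by increasing real part (a conjugate pair: the negative imaginary part first).

Radius of convergence at 0: 4/5.
At -4/5: a pole of order 3; residue 0.
At 11/6: a logarithmic branch point.


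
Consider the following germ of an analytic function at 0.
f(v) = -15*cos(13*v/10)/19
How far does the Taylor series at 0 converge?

The factor cos(13*v/10) is entire and contributes no finite singular point.
The polynomial part has no poles.
No finite singular points: the Taylor series at 0 converges everywhere.

The radius of convergence is infinite.


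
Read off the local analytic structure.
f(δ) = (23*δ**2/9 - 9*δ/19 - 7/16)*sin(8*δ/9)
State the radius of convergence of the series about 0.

The radius of convergence is infinite.

The factor sin(8*δ/9) is entire and contributes no finite singular point.
The polynomial part has no poles.
No finite singular points: the Taylor series at 0 converges everywhere.


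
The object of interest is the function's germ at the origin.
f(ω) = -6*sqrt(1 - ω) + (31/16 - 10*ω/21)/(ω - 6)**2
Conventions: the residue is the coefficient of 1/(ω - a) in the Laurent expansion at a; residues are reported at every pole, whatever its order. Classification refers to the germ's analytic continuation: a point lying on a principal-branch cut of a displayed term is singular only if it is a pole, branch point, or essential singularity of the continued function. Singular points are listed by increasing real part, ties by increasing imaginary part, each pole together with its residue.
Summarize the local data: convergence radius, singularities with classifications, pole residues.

Denominator factor (ω - 6)^2: pole of order 2 at 6, modulus 6.
Branch term (-6)*sqrt(1 - ω/(1)): its argument vanishes at ω = 1, a square-root branch point, modulus 1.
The radius of convergence is the smallest modulus among the singular points: 1.
The branch term is analytic at 6 and contributes nothing to the residue; only the rational part matters.
At the order-2 pole 6 set g(ω) = (ω - (6))^2*(rational part) = 31/16 - 10*ω/21.
Order-2 pole: residue = g'(a); g'(6) = -10/21, so the residue is -10/21.
List the singular points by increasing real part (a conjugate pair: the negative imaginary part first).

Radius of convergence at 0: 1.
At 1: an algebraic (square-root) branch point.
At 6: a pole of order 2; residue -10/21.


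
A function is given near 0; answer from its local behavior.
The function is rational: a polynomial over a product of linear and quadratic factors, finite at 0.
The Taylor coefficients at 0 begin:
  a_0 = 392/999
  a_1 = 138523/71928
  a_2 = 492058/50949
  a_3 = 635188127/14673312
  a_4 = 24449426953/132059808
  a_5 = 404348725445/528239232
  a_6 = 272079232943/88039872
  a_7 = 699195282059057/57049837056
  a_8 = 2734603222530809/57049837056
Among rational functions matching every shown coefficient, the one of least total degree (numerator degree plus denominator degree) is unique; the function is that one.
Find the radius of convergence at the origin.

No rational of total degree below 7 reproduces all 9 coefficients; solving the [2/5] Pade equations on them gives f(k) = (11*k**2/17 - 17*k/18 + 32/37)/((k - 2/7)**2*(k + 3)**3), whose expansion matches every shown term.
Denominator factor (k + 3)^3: pole of order 3 at -3, modulus 3.
Denominator factor (k - 2/7)^2: pole of order 2 at 2/7, modulus 2/7.
The radius of convergence is the smallest modulus among the singular points: 2/7.

The radius of convergence is 2/7.


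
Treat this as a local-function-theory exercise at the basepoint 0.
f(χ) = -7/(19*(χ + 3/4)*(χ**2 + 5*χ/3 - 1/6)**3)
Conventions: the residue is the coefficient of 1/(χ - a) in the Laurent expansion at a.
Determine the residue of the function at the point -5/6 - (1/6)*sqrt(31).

The factor χ**2 + 5*χ/3 - 1/6 splits as (χ - a)(χ - a') with a = -5/6 - (1/6)*sqrt(31), a' = -5/6 + (1/6)*sqrt(31). At the order-3 pole a set g(χ) = (χ - a)^3*f(χ) = [-7/(19*(χ + 3/4))] / (χ - a')^3.
Order-3 pole: residue = g''(a)/2; g''(-5/6 - (1/6)*sqrt(31)) = -774144/1309499 + (693714672/39011284709)*sqrt(31), so the residue is -387072/1309499 + (346857336/39011284709)*sqrt(31).

The residue is -387072/1309499 + (346857336/39011284709)*sqrt(31).


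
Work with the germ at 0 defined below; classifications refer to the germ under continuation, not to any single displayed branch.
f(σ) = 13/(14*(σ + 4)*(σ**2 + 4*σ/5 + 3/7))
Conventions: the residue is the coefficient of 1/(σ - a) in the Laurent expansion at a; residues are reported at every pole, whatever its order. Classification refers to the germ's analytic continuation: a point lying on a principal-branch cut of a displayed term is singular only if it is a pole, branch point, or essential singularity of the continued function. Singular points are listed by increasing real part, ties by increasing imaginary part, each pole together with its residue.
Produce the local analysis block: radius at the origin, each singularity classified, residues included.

Radius of convergence at 0: (1/7)*sqrt(21).
At -4: a pole of order 1; residue 65/926.
At (-2/5) - ((1/35)*sqrt(329))*i: a pole of order 1; residue (-65/1852) + ((585/43522)*sqrt(329))*i.
At (-2/5) + ((1/35)*sqrt(329))*i: a pole of order 1; residue (-65/1852) - ((585/43522)*sqrt(329))*i.

Denominator factor (σ**2 + 4*σ/5 + 3/7): discriminant -188/175, complex-conjugate roots (-2/5) + ((1/35)*sqrt(329))*i and (-2/5) - ((1/35)*sqrt(329))*i; poles of order 1, moduli (1/7)*sqrt(21) and (1/7)*sqrt(21).
Denominator factor (σ + 4): pole of order 1 at -4, modulus 4.
The radius of convergence is the smallest modulus among the singular points: (1/7)*sqrt(21).
At the order-1 pole -4 set g(σ) = (σ - (-4))*f(σ) = 13/(14*(σ**2 + 4*σ/5 + 3/7)).
Simple pole: residue = g(a) at a = -4, which is 65/926.
The factor σ**2 + 4*σ/5 + 3/7 splits as (σ - a)(σ - a') with a = (-2/5) - ((1/35)*sqrt(329))*i, a' = (-2/5) + ((1/35)*sqrt(329))*i. At the order-1 pole a set g(σ) = (σ - a)*f(σ) = [13/(14*(σ + 4))] / (σ - a').
Simple pole: residue = g(a) at a = (-2/5) - ((1/35)*sqrt(329))*i, which is (-65/1852) + ((585/43522)*sqrt(329))*i.
The factor σ**2 + 4*σ/5 + 3/7 splits as (σ - a)(σ - a') with a = (-2/5) + ((1/35)*sqrt(329))*i, a' = (-2/5) - ((1/35)*sqrt(329))*i. At the order-1 pole a set g(σ) = (σ - a)*f(σ) = [13/(14*(σ + 4))] / (σ - a').
Simple pole: residue = g(a) at a = (-2/5) + ((1/35)*sqrt(329))*i, which is (-65/1852) - ((585/43522)*sqrt(329))*i.
List the singular points by increasing real part (a conjugate pair: the negative imaginary part first).


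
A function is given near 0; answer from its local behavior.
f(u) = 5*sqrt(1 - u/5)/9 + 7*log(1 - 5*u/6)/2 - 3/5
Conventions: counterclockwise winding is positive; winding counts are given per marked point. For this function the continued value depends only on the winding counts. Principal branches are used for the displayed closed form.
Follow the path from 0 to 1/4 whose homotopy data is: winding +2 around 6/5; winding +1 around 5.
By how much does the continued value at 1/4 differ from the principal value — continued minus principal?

Continued minus principal equals (-(1/9)*sqrt(95)) + ((14)*pi)*i.

The rational part is single-valued and drops out of the difference; each branch term changes only by its own monodromy.
(7/2)*log(1 - u/(6/5)): each positive loop around 6/5 adds 2*pi*i to the log, so winding +2 contributes (7/2)*(2)*2*pi*i = (14)*pi*i.
(5/9)*sqrt(1 - u/(5)): winding +1 is odd, the square root flips sign, contributing -2*(5/9)*sqrt(1 - (1/4)/(5)) = -2*(5/9)*sqrt(19/20) = -(1/9)*sqrt(95).
Summing the contributions at u = 1/4 gives (-(1/9)*sqrt(95)) + ((14)*pi)*i.


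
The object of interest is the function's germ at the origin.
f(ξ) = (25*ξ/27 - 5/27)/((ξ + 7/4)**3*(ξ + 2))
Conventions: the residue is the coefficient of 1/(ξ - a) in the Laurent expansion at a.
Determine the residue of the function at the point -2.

At the order-1 pole -2 set g(ξ) = (ξ - (-2))*f(ξ) = (25*ξ/27 - 5/27)/(ξ + 7/4)**3.
Simple pole: residue = g(a) at a = -2, which is 3520/27.

The residue is 3520/27.


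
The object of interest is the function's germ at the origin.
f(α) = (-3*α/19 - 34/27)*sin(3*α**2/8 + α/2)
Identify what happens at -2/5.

The point is a regular point.

There is no denominator, hence no pole anywhere.
The factor sin(3*α**2/8 + α/2) is entire.
So the germ continues analytically to -2/5.


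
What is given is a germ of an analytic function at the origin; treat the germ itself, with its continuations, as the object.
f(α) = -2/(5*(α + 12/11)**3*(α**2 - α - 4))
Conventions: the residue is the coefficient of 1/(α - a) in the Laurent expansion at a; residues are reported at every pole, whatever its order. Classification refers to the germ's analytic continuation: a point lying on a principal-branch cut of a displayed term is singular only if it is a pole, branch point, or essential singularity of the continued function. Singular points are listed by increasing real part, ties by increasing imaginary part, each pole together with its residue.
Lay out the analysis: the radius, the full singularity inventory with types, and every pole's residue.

Denominator factor (α**2 - α - 4): discriminant 17, real irrational roots 1/2 + (1/2)*sqrt(17) and 1/2 - (1/2)*sqrt(17); poles of order 1, moduli 1/2 + (1/2)*sqrt(17) and -1/2 + (1/2)*sqrt(17).
Denominator factor (α + 12/11)^3: pole of order 3 at -12/11, modulus 12/11.
The radius of convergence is the smallest modulus among the singular points: 12/11.
The factor α**2 - α - 4 splits as (α - a)(α - a') with a = 1/2 - (1/2)*sqrt(17), a' = 1/2 + (1/2)*sqrt(17). At the order-1 pole a set g(α) = (α - a)*f(α) = [-2/(5*(α + 12/11)**3)] / (α - a').
Simple pole: residue = g(a) at a = 1/2 - (1/2)*sqrt(17), which is -20980553/44994560 - (17227133/152981504)*sqrt(17).
At the order-3 pole -12/11 set g(α) = (α - (-12/11))^3*f(α) = -2/(5*(α**2 - α - 4)).
Order-3 pole: residue = g''(a)/2; g''(-12/11) = 20980553/11248640, so the residue is 20980553/22497280.
The factor α**2 - α - 4 splits as (α - a)(α - a') with a = 1/2 + (1/2)*sqrt(17), a' = 1/2 - (1/2)*sqrt(17). At the order-1 pole a set g(α) = (α - a)*f(α) = [-2/(5*(α + 12/11)**3)] / (α - a').
Simple pole: residue = g(a) at a = 1/2 + (1/2)*sqrt(17), which is -20980553/44994560 + (17227133/152981504)*sqrt(17).
List the singular points by increasing real part (a conjugate pair: the negative imaginary part first).

Radius of convergence at 0: 12/11.
At 1/2 - (1/2)*sqrt(17): a pole of order 1; residue -20980553/44994560 - (17227133/152981504)*sqrt(17).
At -12/11: a pole of order 3; residue 20980553/22497280.
At 1/2 + (1/2)*sqrt(17): a pole of order 1; residue -20980553/44994560 + (17227133/152981504)*sqrt(17).


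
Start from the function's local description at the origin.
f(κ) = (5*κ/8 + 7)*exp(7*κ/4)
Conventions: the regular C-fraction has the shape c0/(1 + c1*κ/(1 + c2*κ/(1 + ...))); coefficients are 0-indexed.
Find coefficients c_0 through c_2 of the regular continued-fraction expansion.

Taylor coefficients (expand at 0): a_0 = 7, a_1 = 103/8, a_2 = 189/16.
c0 = a_0 = 7. Peel one level at a time: if S = 1 + c*κ/S' with S'(0) = 1, then c is the κ-coefficient of S and S' = c*κ/(S - 1).
S_1 = c0/f = 1 + (-103/56)*κ + (5317/3136)*κ^2 + ...; c1 = -103/56.
S_2 = c1*κ/(S_1 - 1) = 1 + (5317/5768)*κ + ...; c2 = 5317/5768.

The regular C-fraction coefficients are [7, -103/56, 5317/5768].


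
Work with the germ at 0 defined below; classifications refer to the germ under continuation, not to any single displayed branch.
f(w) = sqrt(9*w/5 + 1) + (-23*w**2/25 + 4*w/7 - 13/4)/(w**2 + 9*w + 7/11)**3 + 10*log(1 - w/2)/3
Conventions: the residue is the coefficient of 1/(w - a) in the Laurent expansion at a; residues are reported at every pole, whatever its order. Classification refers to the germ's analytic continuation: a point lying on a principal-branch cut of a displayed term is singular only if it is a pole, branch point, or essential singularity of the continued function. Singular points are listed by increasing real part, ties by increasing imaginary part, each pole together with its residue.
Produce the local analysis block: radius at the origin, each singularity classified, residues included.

Denominator factor (w**2 + 9*w + 7/11)^3: discriminant 863/11, real irrational roots -9/2 + (1/22)*sqrt(9493) and -9/2 - (1/22)*sqrt(9493); poles of order 3, moduli 9/2 - (1/22)*sqrt(9493) and 9/2 + (1/22)*sqrt(9493).
Branch term (10/3)*log(1 - w/(2)): its argument vanishes at w = 2, a logarithmic branch point, modulus 2.
Branch term (1)*sqrt(1 - w/(-5/9)): its argument vanishes at w = -5/9, a square-root branch point, modulus 5/9.
The radius of convergence is the smallest modulus among the singular points: 9/2 - (1/22)*sqrt(9493).
The branch terms are analytic at -9/2 - (1/22)*sqrt(9493) and contribute nothing to the residue; only the rational part matters.
The factor w**2 + 9*w + 7/11 splits as (w - a)(w - a') with a = -9/2 - (1/22)*sqrt(9493), a' = -9/2 + (1/22)*sqrt(9493). At the order-3 pole a set g(w) = (w - a)^3*(rational part) = [-23*w**2/25 + 4*w/7 - 13/4] / (w - a')^3.
Order-3 pole: residue = g''(a)/2; g''(-9/2 - (1/22)*sqrt(9493)) = (936947/22495747645)*sqrt(9493), so the residue is (936947/44991495290)*sqrt(9493).
The branch terms are analytic at -9/2 + (1/22)*sqrt(9493) and contribute nothing to the residue; only the rational part matters.
The factor w**2 + 9*w + 7/11 splits as (w - a)(w - a') with a = -9/2 + (1/22)*sqrt(9493), a' = -9/2 - (1/22)*sqrt(9493). At the order-3 pole a set g(w) = (w - a)^3*(rational part) = [-23*w**2/25 + 4*w/7 - 13/4] / (w - a')^3.
Order-3 pole: residue = g''(a)/2; g''(-9/2 + (1/22)*sqrt(9493)) = -(936947/22495747645)*sqrt(9493), so the residue is -(936947/44991495290)*sqrt(9493).
List the singular points by increasing real part (a conjugate pair: the negative imaginary part first).

Radius of convergence at 0: 9/2 - (1/22)*sqrt(9493).
At -9/2 - (1/22)*sqrt(9493): a pole of order 3; residue (936947/44991495290)*sqrt(9493).
At -5/9: an algebraic (square-root) branch point.
At -9/2 + (1/22)*sqrt(9493): a pole of order 3; residue -(936947/44991495290)*sqrt(9493).
At 2: a logarithmic branch point.


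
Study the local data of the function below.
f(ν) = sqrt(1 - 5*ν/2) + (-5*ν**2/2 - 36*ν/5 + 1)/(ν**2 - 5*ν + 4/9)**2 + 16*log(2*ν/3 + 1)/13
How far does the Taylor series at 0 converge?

The radius of convergence is 5/2 - (1/6)*sqrt(209).

Denominator factor (ν**2 - 5*ν + 4/9)^2: discriminant 209/9, real irrational roots 5/2 + (1/6)*sqrt(209) and 5/2 - (1/6)*sqrt(209); poles of order 2, moduli 5/2 + (1/6)*sqrt(209) and 5/2 - (1/6)*sqrt(209).
Branch term (1)*sqrt(1 - ν/(2/5)): its argument vanishes at ν = 2/5, a square-root branch point, modulus 2/5.
Branch term (16/13)*log(1 - ν/(-3/2)): its argument vanishes at ν = -3/2, a logarithmic branch point, modulus 3/2.
The radius of convergence is the smallest modulus among the singular points: 5/2 - (1/6)*sqrt(209).


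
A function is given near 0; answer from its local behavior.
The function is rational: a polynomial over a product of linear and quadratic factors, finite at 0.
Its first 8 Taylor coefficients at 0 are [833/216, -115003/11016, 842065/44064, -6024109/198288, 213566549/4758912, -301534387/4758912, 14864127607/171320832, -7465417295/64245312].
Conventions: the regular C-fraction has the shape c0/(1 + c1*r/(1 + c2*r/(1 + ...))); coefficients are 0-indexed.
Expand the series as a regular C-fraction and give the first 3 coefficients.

The regular C-fraction coefficients are [833/216, 2347/867, -7134241/8139396].

Taylor coefficients (read off): a_0 = 833/216, a_1 = -115003/11016, a_2 = 842065/44064.
c0 = a_0 = 833/216. Peel one level at a time: if S = 1 + c*r/S' with S'(0) = 1, then c is the r-coefficient of S and S' = c*r/(S - 1).
S_1 = c0/f = 1 + (2347/867)*r + (7134241/3006756)*r^2 + ...; c1 = 2347/867.
S_2 = c1*r/(S_1 - 1) = 1 + (-7134241/8139396)*r + ...; c2 = -7134241/8139396.


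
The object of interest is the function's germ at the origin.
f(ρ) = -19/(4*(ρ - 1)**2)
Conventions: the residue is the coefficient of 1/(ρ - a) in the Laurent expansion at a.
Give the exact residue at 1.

The residue is 0.

At the order-2 pole 1 set g(ρ) = (ρ - (1))^2*f(ρ) = -19/4.
Order-2 pole: residue = g'(a); g'(1) = 0, so the residue is 0.


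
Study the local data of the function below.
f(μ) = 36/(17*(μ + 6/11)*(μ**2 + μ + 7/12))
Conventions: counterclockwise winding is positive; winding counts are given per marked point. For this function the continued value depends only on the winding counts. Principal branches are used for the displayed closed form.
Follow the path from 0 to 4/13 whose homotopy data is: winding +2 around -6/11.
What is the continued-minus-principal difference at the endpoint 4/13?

The function is rational, hence single-valued: continuing it around any pole returns the same value, so the difference is 0.

Continued minus principal equals 0.


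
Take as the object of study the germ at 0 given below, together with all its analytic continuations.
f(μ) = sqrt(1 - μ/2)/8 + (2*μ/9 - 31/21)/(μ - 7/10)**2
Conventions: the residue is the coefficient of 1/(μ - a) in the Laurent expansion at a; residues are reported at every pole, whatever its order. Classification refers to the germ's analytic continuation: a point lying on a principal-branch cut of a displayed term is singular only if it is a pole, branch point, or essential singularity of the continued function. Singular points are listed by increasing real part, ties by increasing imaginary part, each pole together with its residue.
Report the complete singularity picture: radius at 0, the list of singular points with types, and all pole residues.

Radius of convergence at 0: 7/10.
At 7/10: a pole of order 2; residue 2/9.
At 2: an algebraic (square-root) branch point.

Denominator factor (μ - 7/10)^2: pole of order 2 at 7/10, modulus 7/10.
Branch term (1/8)*sqrt(1 - μ/(2)): its argument vanishes at μ = 2, a square-root branch point, modulus 2.
The radius of convergence is the smallest modulus among the singular points: 7/10.
The branch term is analytic at 7/10 and contributes nothing to the residue; only the rational part matters.
At the order-2 pole 7/10 set g(μ) = (μ - (7/10))^2*(rational part) = 2*μ/9 - 31/21.
Order-2 pole: residue = g'(a); g'(7/10) = 2/9, so the residue is 2/9.
List the singular points by increasing real part (a conjugate pair: the negative imaginary part first).


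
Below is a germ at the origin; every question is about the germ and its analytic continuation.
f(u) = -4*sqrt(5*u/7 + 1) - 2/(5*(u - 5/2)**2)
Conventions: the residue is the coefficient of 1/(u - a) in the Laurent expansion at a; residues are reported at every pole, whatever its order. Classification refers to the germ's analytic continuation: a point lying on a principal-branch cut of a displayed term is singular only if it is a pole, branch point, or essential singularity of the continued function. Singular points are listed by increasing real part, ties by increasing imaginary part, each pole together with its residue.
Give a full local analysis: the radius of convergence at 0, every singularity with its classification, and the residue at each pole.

Denominator factor (u - 5/2)^2: pole of order 2 at 5/2, modulus 5/2.
Branch term (-4)*sqrt(1 - u/(-7/5)): its argument vanishes at u = -7/5, a square-root branch point, modulus 7/5.
The radius of convergence is the smallest modulus among the singular points: 7/5.
The branch term is analytic at 5/2 and contributes nothing to the residue; only the rational part matters.
At the order-2 pole 5/2 set g(u) = (u - (5/2))^2*(rational part) = -2/5.
Order-2 pole: residue = g'(a); g'(5/2) = 0, so the residue is 0.
List the singular points by increasing real part (a conjugate pair: the negative imaginary part first).

Radius of convergence at 0: 7/5.
At -7/5: an algebraic (square-root) branch point.
At 5/2: a pole of order 2; residue 0.


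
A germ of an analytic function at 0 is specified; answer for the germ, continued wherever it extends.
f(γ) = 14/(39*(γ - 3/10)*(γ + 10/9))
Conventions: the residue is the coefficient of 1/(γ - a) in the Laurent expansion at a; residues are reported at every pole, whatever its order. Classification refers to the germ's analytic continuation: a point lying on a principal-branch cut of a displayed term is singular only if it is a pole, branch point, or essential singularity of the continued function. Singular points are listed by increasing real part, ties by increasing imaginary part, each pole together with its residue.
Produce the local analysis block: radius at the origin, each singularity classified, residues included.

Denominator factor (γ - 3/10): pole of order 1 at 3/10, modulus 3/10.
Denominator factor (γ + 10/9): pole of order 1 at -10/9, modulus 10/9.
The radius of convergence is the smallest modulus among the singular points: 3/10.
At the order-1 pole -10/9 set g(γ) = (γ - (-10/9))*f(γ) = 14/(39*(γ - 3/10)).
Simple pole: residue = g(a) at a = -10/9, which is -420/1651.
At the order-1 pole 3/10 set g(γ) = (γ - (3/10))*f(γ) = 14/(39*(γ + 10/9)).
Simple pole: residue = g(a) at a = 3/10, which is 420/1651.
List the singular points by increasing real part (a conjugate pair: the negative imaginary part first).

Radius of convergence at 0: 3/10.
At -10/9: a pole of order 1; residue -420/1651.
At 3/10: a pole of order 1; residue 420/1651.


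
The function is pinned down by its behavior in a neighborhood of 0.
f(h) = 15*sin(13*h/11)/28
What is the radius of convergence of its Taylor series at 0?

The factor sin(13*h/11) is entire and contributes no finite singular point.
The polynomial part has no poles.
No finite singular points: the Taylor series at 0 converges everywhere.

The radius of convergence is infinite.


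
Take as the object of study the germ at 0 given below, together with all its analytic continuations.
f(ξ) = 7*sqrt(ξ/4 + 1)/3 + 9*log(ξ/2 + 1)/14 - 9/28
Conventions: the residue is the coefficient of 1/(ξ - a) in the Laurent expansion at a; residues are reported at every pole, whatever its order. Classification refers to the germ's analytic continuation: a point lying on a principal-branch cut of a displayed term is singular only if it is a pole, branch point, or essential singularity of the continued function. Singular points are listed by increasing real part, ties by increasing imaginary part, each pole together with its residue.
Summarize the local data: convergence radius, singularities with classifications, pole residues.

Branch term (9/14)*log(1 - ξ/(-2)): its argument vanishes at ξ = -2, a logarithmic branch point, modulus 2.
Branch term (7/3)*sqrt(1 - ξ/(-4)): its argument vanishes at ξ = -4, a square-root branch point, modulus 4.
The radius of convergence is the smallest modulus among the singular points: 2.
List the singular points by increasing real part (a conjugate pair: the negative imaginary part first).

Radius of convergence at 0: 2.
At -4: an algebraic (square-root) branch point.
At -2: a logarithmic branch point.


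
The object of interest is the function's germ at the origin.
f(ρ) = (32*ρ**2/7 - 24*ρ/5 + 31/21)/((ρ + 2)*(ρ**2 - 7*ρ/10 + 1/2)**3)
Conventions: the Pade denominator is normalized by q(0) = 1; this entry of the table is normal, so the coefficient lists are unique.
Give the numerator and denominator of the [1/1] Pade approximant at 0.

Taylor coefficients needed (expand at 0): a_0 = 124/21, a_1 = 278/105, a_2 = -89/3.
Write the denominator as Q(ρ) = 1 + q1*ρ. Requiring Q*f - P = O(ρ^3) with deg P <= 1 kills the coefficients of ρ^2..ρ^2 in Q*f:
  ρ^2: a_2 + q1*a_1 = 0, i.e. -89/3 + (278/105)*q1 = 0.
Solving this linear system: q1 = 3115/278.
The numerator is Q*f truncated at degree 1: P0 = a_0 = 124/21; P1 = a_1 + q1*a_0 = 334764/4865.

The Pade approximant has numerator coefficients [124/21, 334764/4865]; denominator coefficients [1, 3115/278].


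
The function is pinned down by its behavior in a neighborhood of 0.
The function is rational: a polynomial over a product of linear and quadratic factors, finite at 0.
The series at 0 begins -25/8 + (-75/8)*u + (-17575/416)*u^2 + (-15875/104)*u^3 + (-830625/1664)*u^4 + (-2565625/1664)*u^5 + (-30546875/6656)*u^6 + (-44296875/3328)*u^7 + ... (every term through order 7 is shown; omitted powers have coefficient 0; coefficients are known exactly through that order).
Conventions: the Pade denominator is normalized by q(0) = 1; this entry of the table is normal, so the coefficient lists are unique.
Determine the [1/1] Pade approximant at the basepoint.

The Pade approximant has numerator coefficients [-25/8, 5875/1248]; denominator coefficients [1, -703/156].

Taylor coefficients needed (read off): a_0 = -25/8, a_1 = -75/8, a_2 = -17575/416.
Write the denominator as Q(u) = 1 + q1*u. Requiring Q*f - P = O(u^3) with deg P <= 1 kills the coefficients of u^2..u^2 in Q*f:
  u^2: a_2 + q1*a_1 = 0, i.e. -17575/416 + (-75/8)*q1 = 0.
Solving this linear system: q1 = -703/156.
The numerator is Q*f truncated at degree 1: P0 = a_0 = -25/8; P1 = a_1 + q1*a_0 = 5875/1248.


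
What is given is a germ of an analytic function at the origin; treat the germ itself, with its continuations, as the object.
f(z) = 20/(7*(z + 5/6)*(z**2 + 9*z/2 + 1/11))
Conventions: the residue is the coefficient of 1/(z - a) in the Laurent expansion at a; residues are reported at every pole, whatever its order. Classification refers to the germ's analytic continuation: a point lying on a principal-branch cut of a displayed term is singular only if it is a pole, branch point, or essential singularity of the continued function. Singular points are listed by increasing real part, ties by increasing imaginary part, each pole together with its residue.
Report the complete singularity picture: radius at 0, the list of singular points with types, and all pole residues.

Radius of convergence at 0: 9/4 - (5/44)*sqrt(385).
At -9/4 - (5/44)*sqrt(385): a pole of order 1; residue 1980/4109 - (2244/143815)*sqrt(385).
At -5/6: a pole of order 1; residue -3960/4109.
At -9/4 + (5/44)*sqrt(385): a pole of order 1; residue 1980/4109 + (2244/143815)*sqrt(385).

Denominator factor (z**2 + 9*z/2 + 1/11): discriminant 875/44, real irrational roots -9/4 + (5/44)*sqrt(385) and -9/4 - (5/44)*sqrt(385); poles of order 1, moduli 9/4 - (5/44)*sqrt(385) and 9/4 + (5/44)*sqrt(385).
Denominator factor (z + 5/6): pole of order 1 at -5/6, modulus 5/6.
The radius of convergence is the smallest modulus among the singular points: 9/4 - (5/44)*sqrt(385).
The factor z**2 + 9*z/2 + 1/11 splits as (z - a)(z - a') with a = -9/4 - (5/44)*sqrt(385), a' = -9/4 + (5/44)*sqrt(385). At the order-1 pole a set g(z) = (z - a)*f(z) = [20/(7*(z + 5/6))] / (z - a').
Simple pole: residue = g(a) at a = -9/4 - (5/44)*sqrt(385), which is 1980/4109 - (2244/143815)*sqrt(385).
At the order-1 pole -5/6 set g(z) = (z - (-5/6))*f(z) = 20/(7*(z**2 + 9*z/2 + 1/11)).
Simple pole: residue = g(a) at a = -5/6, which is -3960/4109.
The factor z**2 + 9*z/2 + 1/11 splits as (z - a)(z - a') with a = -9/4 + (5/44)*sqrt(385), a' = -9/4 - (5/44)*sqrt(385). At the order-1 pole a set g(z) = (z - a)*f(z) = [20/(7*(z + 5/6))] / (z - a').
Simple pole: residue = g(a) at a = -9/4 + (5/44)*sqrt(385), which is 1980/4109 + (2244/143815)*sqrt(385).
List the singular points by increasing real part (a conjugate pair: the negative imaginary part first).


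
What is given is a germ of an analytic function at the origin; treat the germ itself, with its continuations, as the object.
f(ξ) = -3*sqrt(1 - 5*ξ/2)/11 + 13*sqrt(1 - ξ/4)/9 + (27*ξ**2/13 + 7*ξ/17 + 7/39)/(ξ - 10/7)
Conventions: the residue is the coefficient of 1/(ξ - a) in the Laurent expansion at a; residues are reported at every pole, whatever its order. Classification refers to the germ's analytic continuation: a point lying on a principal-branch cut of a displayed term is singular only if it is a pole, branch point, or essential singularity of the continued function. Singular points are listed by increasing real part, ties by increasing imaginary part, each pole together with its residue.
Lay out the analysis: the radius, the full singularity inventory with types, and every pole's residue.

Radius of convergence at 0: 2/5.
At 2/5: an algebraic (square-root) branch point.
At 10/7: a pole of order 1; residue 162641/32487.
At 4: an algebraic (square-root) branch point.

Denominator factor (ξ - 10/7): pole of order 1 at 10/7, modulus 10/7.
Branch term (-3/11)*sqrt(1 - ξ/(2/5)): its argument vanishes at ξ = 2/5, a square-root branch point, modulus 2/5.
Branch term (13/9)*sqrt(1 - ξ/(4)): its argument vanishes at ξ = 4, a square-root branch point, modulus 4.
The radius of convergence is the smallest modulus among the singular points: 2/5.
The branch terms are analytic at 10/7 and contribute nothing to the residue; only the rational part matters.
At the order-1 pole 10/7 set g(ξ) = (ξ - (10/7))*(rational part) = 27*ξ**2/13 + 7*ξ/17 + 7/39.
Simple pole: residue = g(a) at a = 10/7, which is 162641/32487.
List the singular points by increasing real part (a conjugate pair: the negative imaginary part first).


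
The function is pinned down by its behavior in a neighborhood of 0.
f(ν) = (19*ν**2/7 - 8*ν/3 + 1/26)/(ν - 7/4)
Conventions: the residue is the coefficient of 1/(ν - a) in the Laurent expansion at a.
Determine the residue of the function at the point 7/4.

At the order-1 pole 7/4 set g(ν) = (ν - (7/4))*f(ν) = 19*ν**2/7 - 8*ν/3 + 1/26.
Simple pole: residue = g(a) at a = 7/4, which is 2299/624.

The residue is 2299/624.


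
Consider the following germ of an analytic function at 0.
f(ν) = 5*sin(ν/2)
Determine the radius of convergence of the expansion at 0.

The factor -sin(ν/2) is entire and contributes no finite singular point.
The polynomial part has no poles.
No finite singular points: the Taylor series at 0 converges everywhere.

The radius of convergence is infinite.


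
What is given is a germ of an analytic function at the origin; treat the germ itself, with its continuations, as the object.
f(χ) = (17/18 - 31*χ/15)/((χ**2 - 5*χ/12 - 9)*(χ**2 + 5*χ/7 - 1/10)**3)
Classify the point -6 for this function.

The point is a regular point.

Denominator factors: χ**2 - 5*χ/12 - 9 = 59/2 at χ = -6; χ**2 + 5*χ/7 - 1/10 = 2213/70 at χ = -6 — none vanishes.
So the germ continues analytically to -6.


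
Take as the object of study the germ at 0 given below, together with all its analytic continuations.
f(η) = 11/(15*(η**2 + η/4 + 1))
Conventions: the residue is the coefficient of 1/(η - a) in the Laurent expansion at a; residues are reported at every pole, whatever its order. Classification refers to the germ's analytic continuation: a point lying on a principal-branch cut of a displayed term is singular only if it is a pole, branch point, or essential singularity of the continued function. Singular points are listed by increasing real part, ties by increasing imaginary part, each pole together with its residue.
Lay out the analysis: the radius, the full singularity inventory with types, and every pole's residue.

Denominator factor (η**2 + η/4 + 1): discriminant -63/16, complex-conjugate roots (-1/8) + ((3/8)*sqrt(7))*i and (-1/8) - ((3/8)*sqrt(7))*i; poles of order 1, moduli 1 and 1.
The radius of convergence is the smallest modulus among the singular points: 1.
The factor η**2 + η/4 + 1 splits as (η - a)(η - a') with a = (-1/8) - ((3/8)*sqrt(7))*i, a' = (-1/8) + ((3/8)*sqrt(7))*i. At the order-1 pole a set g(η) = (η - a)*f(η) = [11/15] / (η - a').
Simple pole: residue = g(a) at a = (-1/8) - ((3/8)*sqrt(7))*i, which is ((44/315)*sqrt(7))*i.
The factor η**2 + η/4 + 1 splits as (η - a)(η - a') with a = (-1/8) + ((3/8)*sqrt(7))*i, a' = (-1/8) - ((3/8)*sqrt(7))*i. At the order-1 pole a set g(η) = (η - a)*f(η) = [11/15] / (η - a').
Simple pole: residue = g(a) at a = (-1/8) + ((3/8)*sqrt(7))*i, which is -((44/315)*sqrt(7))*i.
List the singular points by increasing real part (a conjugate pair: the negative imaginary part first).

Radius of convergence at 0: 1.
At (-1/8) - ((3/8)*sqrt(7))*i: a pole of order 1; residue ((44/315)*sqrt(7))*i.
At (-1/8) + ((3/8)*sqrt(7))*i: a pole of order 1; residue -((44/315)*sqrt(7))*i.


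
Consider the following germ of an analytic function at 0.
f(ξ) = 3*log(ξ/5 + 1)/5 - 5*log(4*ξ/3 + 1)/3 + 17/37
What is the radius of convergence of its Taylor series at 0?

The radius of convergence is 3/4.

Branch term (-5/3)*log(1 - ξ/(-3/4)): its argument vanishes at ξ = -3/4, a logarithmic branch point, modulus 3/4.
Branch term (3/5)*log(1 - ξ/(-5)): its argument vanishes at ξ = -5, a logarithmic branch point, modulus 5.
The radius of convergence is the smallest modulus among the singular points: 3/4.
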